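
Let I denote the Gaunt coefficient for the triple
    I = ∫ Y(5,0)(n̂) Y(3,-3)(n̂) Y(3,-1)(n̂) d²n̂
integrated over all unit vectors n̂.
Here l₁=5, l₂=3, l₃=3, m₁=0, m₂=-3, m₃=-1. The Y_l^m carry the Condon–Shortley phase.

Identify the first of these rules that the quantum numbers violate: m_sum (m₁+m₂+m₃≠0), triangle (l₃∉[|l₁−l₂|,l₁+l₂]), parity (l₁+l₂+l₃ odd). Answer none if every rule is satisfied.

m_sum

Σmᵢ = -4  ✗
l₃∈[|l₁−l₂|,l₁+l₂]=[2,8], have l₃=3
Σlᵢ = 11 ⇒ odd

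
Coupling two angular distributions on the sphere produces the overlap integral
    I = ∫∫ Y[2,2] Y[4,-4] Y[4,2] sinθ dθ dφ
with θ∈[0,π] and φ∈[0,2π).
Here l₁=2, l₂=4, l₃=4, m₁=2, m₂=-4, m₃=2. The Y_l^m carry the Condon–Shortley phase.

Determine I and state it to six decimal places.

m-sum 0 ✓  L=10 even ✓  2≤4≤6 ✓
Π(2lᵢ+1) = 5×9×9 = 405
triangle coeff Δ(2,4,4) = 1/13860
Σ_t [0,2]: t=0:+1/192 t=1:−1/36 t=2:+1/192 = -5/288
(3j)²=20/693 [(2 4 4; 0 0 0)], sign=-1
Σ_t [0,0]: t=0:+1/2880 = 1/2880
(3j)²=2/165 [(2 4 4; 2 -4 2)], sign=+1
⇒ 4πI² = 120/847
I = (-1)√(120/847/(4π)) = -0.10618031

-0.106180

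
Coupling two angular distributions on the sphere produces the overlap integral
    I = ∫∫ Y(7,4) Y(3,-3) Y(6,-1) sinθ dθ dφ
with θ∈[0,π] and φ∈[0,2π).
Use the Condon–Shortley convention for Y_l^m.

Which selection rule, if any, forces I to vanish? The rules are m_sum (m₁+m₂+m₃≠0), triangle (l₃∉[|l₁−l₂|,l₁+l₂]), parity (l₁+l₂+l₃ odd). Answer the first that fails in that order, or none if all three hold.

azimuthal sum: 4 − 3 − 1 = 0  ✓
4 ≤ 6 ≤ 10 (triangle on l)  ✓
L = 7 + 3 + 6 = 16 (even)  ✓

none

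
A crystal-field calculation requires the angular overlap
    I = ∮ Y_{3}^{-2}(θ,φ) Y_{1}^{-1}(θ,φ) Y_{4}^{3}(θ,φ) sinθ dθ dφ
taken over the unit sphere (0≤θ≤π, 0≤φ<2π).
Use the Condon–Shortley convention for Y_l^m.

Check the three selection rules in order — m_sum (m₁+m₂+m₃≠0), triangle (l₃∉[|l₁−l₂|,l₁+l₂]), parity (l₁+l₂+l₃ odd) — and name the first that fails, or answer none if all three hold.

Σmᵢ = 0  ✓
l₃∈[|l₁−l₂|,l₁+l₂]=[2,4], have l₃=4  ✓
Σlᵢ = 8 ⇒ even  ✓

none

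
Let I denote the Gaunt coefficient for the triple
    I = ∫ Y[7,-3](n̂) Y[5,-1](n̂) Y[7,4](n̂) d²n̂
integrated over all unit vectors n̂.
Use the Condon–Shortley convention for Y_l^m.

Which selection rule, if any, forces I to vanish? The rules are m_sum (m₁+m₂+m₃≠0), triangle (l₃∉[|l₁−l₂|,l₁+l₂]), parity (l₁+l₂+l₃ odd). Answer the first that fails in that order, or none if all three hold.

parity

m₁+m₂+m₃ = -3 − 1 + 4 = 0  ✓
triangle: |7−5|=2 ≤ l₃=7 ≤ 7+5=12  ✓
parity: l₁+l₂+l₃ = 19 is odd  ✗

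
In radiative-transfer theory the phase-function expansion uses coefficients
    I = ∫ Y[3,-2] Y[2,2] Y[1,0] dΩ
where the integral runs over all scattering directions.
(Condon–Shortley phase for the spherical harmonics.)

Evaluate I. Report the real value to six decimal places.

m-sum 0 ✓  L=6 even ✓  1≤1≤5 ✓
Π(2lᵢ+1) = 7×5×3 = 105
triangle coeff Δ(3,2,1) = 1/105
Σ_t [2,2]: t=2:+1/4 = 1/4
(3j)²=3/35 [(3 2 1; 0 0 0)], sign=-1
Σ_t [4,4]: t=4:+1/24 = 1/24
(3j)²=1/21 [(3 2 1; -2 2 0)], sign=-1
⇒ 4πI² = 3/7
I = (+1)√(3/7/(4π)) = 0.18467439

0.184674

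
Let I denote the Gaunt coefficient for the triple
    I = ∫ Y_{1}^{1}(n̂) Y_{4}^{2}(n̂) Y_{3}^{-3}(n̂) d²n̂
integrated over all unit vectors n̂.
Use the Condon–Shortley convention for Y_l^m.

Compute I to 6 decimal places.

Rules hold: Σm=0, L=8 even, 3≤3≤5.
N = 3·9·7 = 189
Δ = 2!·0!·6!/9! = 1/252
Racah Σ t=1..1: t=1:−1/36 = -1/36
⇒ 3j(1 4 3; 0 0 0)² = 4/63, sgn +1
Racah Σ t=0..0: t=0:+1/1440 = 1/1440
⇒ 3j(1 4 3; 1 2 -3)² = 1/252, sgn +1
4πI² = N·(3j₀)²·(3jₘ)² = 1/21
I = +1·√(0.047619/4π) = 0.06155813

0.061558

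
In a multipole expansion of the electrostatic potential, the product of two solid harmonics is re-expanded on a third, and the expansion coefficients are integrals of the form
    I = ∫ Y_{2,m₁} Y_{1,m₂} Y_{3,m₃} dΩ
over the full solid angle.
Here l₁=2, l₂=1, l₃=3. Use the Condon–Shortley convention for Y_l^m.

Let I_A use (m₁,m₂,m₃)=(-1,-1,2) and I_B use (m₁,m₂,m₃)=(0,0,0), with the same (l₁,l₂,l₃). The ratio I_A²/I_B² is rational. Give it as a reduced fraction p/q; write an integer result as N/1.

10/9

l's match ⇒ only the (l;m) 3-j factors differ between A and B.
A: triangle coeff Δ(2,1,3) = 1/105; Σ_t [0,0]: t=0:+1/12 = 1/12; (3j)²=2/21 [(2 1 3; -1 -1 2)], sign=-1
B: triangle coeff Δ(2,1,3) = 1/105; Σ_t [0,0]: t=0:+1/4 = 1/4; (3j)²=3/35 [(2 1 3; 0 0 0)], sign=-1
I_A²/I_B² = (2/21)/(3/35) = 10/9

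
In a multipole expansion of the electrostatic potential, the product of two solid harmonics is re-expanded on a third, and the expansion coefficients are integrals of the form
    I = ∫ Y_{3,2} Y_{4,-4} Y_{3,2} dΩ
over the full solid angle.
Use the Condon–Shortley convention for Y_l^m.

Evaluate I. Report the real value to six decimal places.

Rules hold: Σm=0, L=10 even, 1≤3≤7.
N = 7·9·7 = 441
Δ = 4!·2!·4!/11! = 1/34650
Racah Σ t=1..3: t=1:−1/72 t=2:+1/16 t=3:−1/72 = 5/144
⇒ 3j(3 4 3; 0 0 0)² = 2/77, sgn -1
Racah Σ t=0..0: t=0:+1/576 = 1/576
⇒ 3j(3 4 3; 2 -4 2)² = 5/99, sgn -1
4πI² = N·(3j₀)²·(3jₘ)² = 70/121
I = +1·√(0.578512/4π) = 0.21456131

0.214561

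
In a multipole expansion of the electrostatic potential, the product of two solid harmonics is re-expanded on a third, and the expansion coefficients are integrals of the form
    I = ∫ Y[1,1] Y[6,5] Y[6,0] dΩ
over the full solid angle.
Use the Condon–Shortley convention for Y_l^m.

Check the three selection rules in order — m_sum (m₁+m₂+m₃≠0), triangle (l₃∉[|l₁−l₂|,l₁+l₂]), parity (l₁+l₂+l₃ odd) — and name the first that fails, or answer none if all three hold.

m_sum

azimuthal sum: 1 + 5 + 0 = 6  ✗
5 ≤ 6 ≤ 7 (triangle on l)
L = 1 + 6 + 6 = 13 (odd)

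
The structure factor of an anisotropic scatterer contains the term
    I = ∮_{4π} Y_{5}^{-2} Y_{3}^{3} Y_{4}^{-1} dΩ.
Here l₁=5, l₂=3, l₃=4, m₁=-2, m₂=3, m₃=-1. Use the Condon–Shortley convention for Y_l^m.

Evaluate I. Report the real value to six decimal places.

-0.179179

Checks pass: Σm=0; 12 even; l₃=4∈[2,8].
(2·5+1)(2·3+1)(2·4+1) = 693
Δ: 4! 6! 2! / 13! → 1/180180
sum: t=1:−1/576 t=2:+1/144 t=3:−1/576 = 1/288
3j²(5 3 4; 0 0 0) = Δ·Π!·Σ² = 20/1001  (sign +1)
sum: t=4:+1/1728 = 1/1728
3j²(5 3 4; -2 3 -1) = Δ·Π!·Σ² = 25/858  (sign -1)
combine: 4πI² = 693·20/1001·25/858 = 750/1859
take √, sign -1: I = -0.17917854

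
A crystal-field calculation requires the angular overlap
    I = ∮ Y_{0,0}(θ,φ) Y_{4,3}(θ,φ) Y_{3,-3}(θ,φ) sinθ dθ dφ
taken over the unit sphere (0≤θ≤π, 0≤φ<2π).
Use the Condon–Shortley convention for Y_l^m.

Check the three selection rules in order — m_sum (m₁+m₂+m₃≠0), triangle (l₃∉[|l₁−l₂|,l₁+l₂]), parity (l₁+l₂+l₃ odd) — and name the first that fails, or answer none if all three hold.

triangle

Σmᵢ = 0  ✓
l₃∈[|l₁−l₂|,l₁+l₂]=[4,4], have l₃=3  ✗
Σlᵢ = 7 ⇒ odd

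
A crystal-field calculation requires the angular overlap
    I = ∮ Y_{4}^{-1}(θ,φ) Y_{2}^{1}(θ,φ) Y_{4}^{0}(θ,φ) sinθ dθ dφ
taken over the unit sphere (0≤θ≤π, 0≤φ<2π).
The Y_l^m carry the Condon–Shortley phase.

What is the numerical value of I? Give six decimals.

-0.044869

Checks pass: Σm=0; 10 even; l₃=4∈[2,6].
(2·4+1)(2·2+1)(2·4+1) = 405
Δ: 2! 6! 2! / 11! → 1/13860
sum: t=0:+1/192 t=1:−1/36 t=2:+1/192 = -5/288
3j²(4 2 4; 0 0 0) = Δ·Π!·Σ² = 20/693  (sign -1)
sum: t=1:−1/96 t=2:+1/72 = 1/288
3j²(4 2 4; -1 1 0) = Δ·Π!·Σ² = 1/462  (sign +1)
combine: 4πI² = 405·20/693·1/462 = 150/5929
take √, sign -1: I = -0.04486937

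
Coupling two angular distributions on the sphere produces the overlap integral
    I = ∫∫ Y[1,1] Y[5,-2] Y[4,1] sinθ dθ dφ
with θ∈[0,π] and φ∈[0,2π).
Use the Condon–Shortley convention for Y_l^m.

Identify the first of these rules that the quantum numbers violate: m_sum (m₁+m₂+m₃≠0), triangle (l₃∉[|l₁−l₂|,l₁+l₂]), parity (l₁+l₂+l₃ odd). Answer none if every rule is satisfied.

none

m₁+m₂+m₃ = 1 − 2 + 1 = 0  ✓
triangle: |1−5|=4 ≤ l₃=4 ≤ 1+5=6  ✓
parity: l₁+l₂+l₃ = 10 is even  ✓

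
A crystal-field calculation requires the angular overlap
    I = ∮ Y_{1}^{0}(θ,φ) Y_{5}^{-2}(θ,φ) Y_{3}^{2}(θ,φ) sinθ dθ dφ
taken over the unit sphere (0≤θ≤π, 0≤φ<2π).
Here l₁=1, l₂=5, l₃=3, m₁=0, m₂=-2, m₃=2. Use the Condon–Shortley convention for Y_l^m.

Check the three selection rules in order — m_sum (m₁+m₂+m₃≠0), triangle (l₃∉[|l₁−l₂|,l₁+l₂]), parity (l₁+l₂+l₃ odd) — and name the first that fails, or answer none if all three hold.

triangle

azimuthal sum: 0 − 2 + 2 = 0  ✓
4 ≤ 3 ≤ 6 (triangle on l)  ✗
L = 1 + 5 + 3 = 9 (odd)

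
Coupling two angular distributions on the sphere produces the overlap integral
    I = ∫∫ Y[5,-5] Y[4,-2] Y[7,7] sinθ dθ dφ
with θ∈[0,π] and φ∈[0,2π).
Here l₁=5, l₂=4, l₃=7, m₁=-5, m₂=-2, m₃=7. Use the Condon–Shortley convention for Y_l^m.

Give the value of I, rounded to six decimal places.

0.182648

m-sum 0 ✓  L=16 even ✓  1≤7≤9 ✓
Π(2lᵢ+1) = 11×9×15 = 1485
triangle coeff Δ(5,4,7) = 1/6126120
Σ_t [0,2]: t=0:+1/69120 t=1:−1/20736 t=2:+1/69120 = -1/51840
(3j)²=280/21879 [(5 4 7; 0 0 0)], sign=+1
Σ_t [2,2]: t=2:+1/58060800 = 1/58060800
(3j)²=3/136 [(5 4 7; -5 -2 7)], sign=+1
⇒ 4πI² = 1575/3757
I = (+1)√(1575/3757/(4π)) = 0.18264793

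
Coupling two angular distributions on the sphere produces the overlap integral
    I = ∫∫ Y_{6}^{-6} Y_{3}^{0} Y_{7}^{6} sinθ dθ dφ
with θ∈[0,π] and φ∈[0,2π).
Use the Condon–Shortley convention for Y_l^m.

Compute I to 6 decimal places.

-0.204043

Checks pass: Σm=0; 16 even; l₃=7∈[3,9].
(2·6+1)(2·3+1)(2·7+1) = 1365
Δ: 2! 10! 4! / 17! → 1/2042040
sum: t=0:+1/207360 t=1:−1/57600 t=2:+1/207360 = -1/129600
3j²(6 3 7; 0 0 0) = Δ·Π!·Σ² = 168/12155  (sign +1)
sum: t=2:+1/43545600 = 1/43545600
3j²(6 3 7; -6 0 6) = Δ·Π!·Σ² = 33/1190  (sign -1)
combine: 4πI² = 1365·168/12155·33/1190 = 756/1445
take √, sign -1: I = -0.20404316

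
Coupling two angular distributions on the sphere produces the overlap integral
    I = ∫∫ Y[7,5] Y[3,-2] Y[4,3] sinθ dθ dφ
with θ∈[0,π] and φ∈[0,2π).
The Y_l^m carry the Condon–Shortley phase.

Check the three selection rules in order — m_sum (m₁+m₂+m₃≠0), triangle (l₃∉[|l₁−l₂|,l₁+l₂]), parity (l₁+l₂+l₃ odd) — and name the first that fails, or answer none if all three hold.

m_sum

azimuthal sum: 5 − 2 + 3 = 6  ✗
4 ≤ 4 ≤ 10 (triangle on l)
L = 7 + 3 + 4 = 14 (even)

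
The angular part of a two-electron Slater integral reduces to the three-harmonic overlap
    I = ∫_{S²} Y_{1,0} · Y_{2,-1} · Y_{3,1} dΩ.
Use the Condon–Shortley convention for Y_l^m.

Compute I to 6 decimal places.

Rules hold: Σm=0, L=6 even, 1≤3≤3.
N = 3·5·7 = 105
Δ = 0!·2!·4!/7! = 1/105
Racah Σ t=0..0: t=0:+1/4 = 1/4
⇒ 3j(1 2 3; 0 0 0)² = 3/35, sgn -1
Racah Σ t=0..0: t=0:+1/6 = 1/6
⇒ 3j(1 2 3; 0 -1 1)² = 8/105, sgn +1
4πI² = N·(3j₀)²·(3jₘ)² = 24/35
I = -1·√(0.685714/4π) = -0.23359668

-0.233597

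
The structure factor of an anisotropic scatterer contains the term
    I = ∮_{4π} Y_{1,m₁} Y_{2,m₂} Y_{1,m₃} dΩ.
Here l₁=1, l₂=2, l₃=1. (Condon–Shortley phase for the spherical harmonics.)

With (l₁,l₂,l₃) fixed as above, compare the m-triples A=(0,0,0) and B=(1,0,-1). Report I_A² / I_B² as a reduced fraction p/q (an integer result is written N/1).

Shared (l₁,l₂,l₃)=(1,2,1): N and (l;000)² cancel in I_A²/I_B².
A: Δ = 2!·0!·2!/5! = 1/30; Racah Σ t=1..1: t=1:−1/1 = -1/1; ⇒ 3j(1 2 1; 0 0 0)² = 2/15, sgn +1
B: Δ = 2!·0!·2!/5! = 1/30; Racah Σ t=0..0: t=0:+1/4 = 1/4; ⇒ 3j(1 2 1; 1 0 -1)² = 1/30, sgn +1
I_A²/I_B² = (2/15)/(1/30) = 4/1

4/1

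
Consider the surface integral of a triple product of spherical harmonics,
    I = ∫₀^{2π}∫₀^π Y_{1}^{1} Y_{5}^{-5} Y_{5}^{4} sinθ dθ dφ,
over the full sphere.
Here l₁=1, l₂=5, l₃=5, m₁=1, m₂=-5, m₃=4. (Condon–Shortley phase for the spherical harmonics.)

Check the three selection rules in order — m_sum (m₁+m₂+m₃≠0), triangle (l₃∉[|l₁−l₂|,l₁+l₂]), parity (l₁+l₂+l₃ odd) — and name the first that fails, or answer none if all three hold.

parity

azimuthal sum: 1 − 5 + 4 = 0  ✓
4 ≤ 5 ≤ 6 (triangle on l)  ✓
L = 1 + 5 + 5 = 11 (odd)  ✗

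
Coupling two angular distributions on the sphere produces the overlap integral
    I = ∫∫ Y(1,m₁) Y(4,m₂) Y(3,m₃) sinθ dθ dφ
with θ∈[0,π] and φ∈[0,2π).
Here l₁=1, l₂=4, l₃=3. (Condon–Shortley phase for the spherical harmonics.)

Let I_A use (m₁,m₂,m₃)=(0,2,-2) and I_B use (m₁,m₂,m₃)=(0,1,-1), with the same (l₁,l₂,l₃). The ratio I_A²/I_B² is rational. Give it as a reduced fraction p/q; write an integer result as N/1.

l's match ⇒ only the (l;m) 3-j factors differ between A and B.
A: triangle coeff Δ(1,4,3) = 1/252; Σ_t [1,1]: t=1:−1/120 = -1/120; (3j)²=1/21 [(1 4 3; 0 2 -2)], sign=+1
B: triangle coeff Δ(1,4,3) = 1/252; Σ_t [1,1]: t=1:−1/48 = -1/48; (3j)²=5/84 [(1 4 3; 0 1 -1)], sign=-1
I_A²/I_B² = (1/21)/(5/84) = 4/5

4/5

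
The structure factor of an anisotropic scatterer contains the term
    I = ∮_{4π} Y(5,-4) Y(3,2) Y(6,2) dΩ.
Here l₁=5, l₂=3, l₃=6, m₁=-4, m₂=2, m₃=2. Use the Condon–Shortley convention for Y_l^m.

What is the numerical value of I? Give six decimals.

-0.139560

Checks pass: Σm=0; 14 even; l₃=6∈[2,8].
(2·5+1)(2·3+1)(2·6+1) = 1001
Δ: 2! 8! 4! / 15! → 1/675675
sum: t=0:+1/8640 t=1:−1/2304 t=2:+1/8640 = -7/34560
3j²(5 3 6; 0 0 0) = Δ·Π!·Σ² = 7/429  (sign -1)
sum: t=1:−1/967680 t=2:+1/60480 = 1/64512
3j²(5 3 6; -4 2 2) = Δ·Π!·Σ² = 15/1001  (sign +1)
combine: 4πI² = 1001·7/429·15/1001 = 35/143
take √, sign -1: I = -0.13956004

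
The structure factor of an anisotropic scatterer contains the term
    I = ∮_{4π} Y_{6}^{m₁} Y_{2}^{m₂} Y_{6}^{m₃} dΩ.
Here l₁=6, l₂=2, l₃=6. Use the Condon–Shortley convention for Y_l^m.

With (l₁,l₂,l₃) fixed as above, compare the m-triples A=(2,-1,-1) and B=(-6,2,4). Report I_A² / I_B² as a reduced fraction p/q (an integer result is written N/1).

15/11

Shared (l₁,l₂,l₃)=(6,2,6): N and (l;000)² cancel in I_A²/I_B².
A: Δ = 2!·10!·2!/15! = 1/90090; Racah Σ t=0..1: t=0:+1/34560 t=1:−1/60480 = 1/80640; ⇒ 3j(6 2 6; 2 -1 -1)² = 6/1001, sgn -1
B: Δ = 2!·10!·2!/15! = 1/90090; Racah Σ t=2..2: t=2:+1/14515200 = 1/14515200; ⇒ 3j(6 2 6; -6 2 4)² = 2/455, sgn +1
I_A²/I_B² = (6/1001)/(2/455) = 15/11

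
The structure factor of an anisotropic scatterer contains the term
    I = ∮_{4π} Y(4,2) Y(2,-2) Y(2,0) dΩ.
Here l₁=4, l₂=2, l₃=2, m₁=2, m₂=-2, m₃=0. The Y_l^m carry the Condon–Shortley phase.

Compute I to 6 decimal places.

0.156078

m-sum 0 ✓  L=8 even ✓  2≤2≤6 ✓
Π(2lᵢ+1) = 9×5×5 = 225
triangle coeff Δ(4,2,2) = 1/630
Σ_t [2,2]: t=2:+1/16 = 1/16
(3j)²=2/35 [(4 2 2; 0 0 0)], sign=+1
Σ_t [0,0]: t=0:+1/96 = 1/96
(3j)²=1/42 [(4 2 2; 2 -2 0)], sign=+1
⇒ 4πI² = 15/49
I = (+1)√(15/49/(4π)) = 0.15607835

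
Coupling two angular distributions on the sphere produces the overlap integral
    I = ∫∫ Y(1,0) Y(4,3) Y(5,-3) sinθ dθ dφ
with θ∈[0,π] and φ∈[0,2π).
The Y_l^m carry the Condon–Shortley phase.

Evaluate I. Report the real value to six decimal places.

m-sum 0 ✓  L=10 even ✓  3≤5≤5 ✓
Π(2lᵢ+1) = 3×9×11 = 297
triangle coeff Δ(1,4,5) = 1/495
Σ_t [0,0]: t=0:+1/576 = 1/576
(3j)²=5/99 [(1 4 5; 0 0 0)], sign=-1
Σ_t [0,0]: t=0:+1/5040 = 1/5040
(3j)²=16/495 [(1 4 5; 0 3 -3)], sign=+1
⇒ 4πI² = 16/33
I = (-1)√(16/33/(4π)) = -0.19642560

-0.196426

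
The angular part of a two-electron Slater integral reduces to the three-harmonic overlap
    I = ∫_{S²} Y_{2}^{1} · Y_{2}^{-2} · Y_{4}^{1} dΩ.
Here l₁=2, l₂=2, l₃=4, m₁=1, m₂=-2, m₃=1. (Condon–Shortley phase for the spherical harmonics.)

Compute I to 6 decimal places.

-0.090112

Checks pass: Σm=0; 8 even; l₃=4∈[0,4].
(2·2+1)(2·2+1)(2·4+1) = 225
Δ: 0! 4! 4! / 9! → 1/630
sum: t=0:+1/16 = 1/16
3j²(2 2 4; 0 0 0) = Δ·Π!·Σ² = 2/35  (sign +1)
sum: t=0:+1/144 = 1/144
3j²(2 2 4; 1 -2 1) = Δ·Π!·Σ² = 1/126  (sign -1)
combine: 4πI² = 225·2/35·1/126 = 5/49
take √, sign -1: I = -0.09011188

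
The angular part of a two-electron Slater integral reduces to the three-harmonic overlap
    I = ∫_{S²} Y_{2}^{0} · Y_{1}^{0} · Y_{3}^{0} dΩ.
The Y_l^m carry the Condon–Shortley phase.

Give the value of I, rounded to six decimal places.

0.247767

Rules hold: Σm=0, L=6 even, 1≤3≤3.
N = 5·3·7 = 105
Δ = 0!·4!·2!/7! = 1/105
Racah Σ t=0..0: t=0:+1/4 = 1/4
⇒ 3j(2 1 3; 0 0 0)² = 3/35, sgn -1
(m-triple is (0,0,0) — same symbol as above.)
4πI² = N·(3j₀)²·(3jₘ)² = 27/35
I = +1·√(0.771429/4π) = 0.24776670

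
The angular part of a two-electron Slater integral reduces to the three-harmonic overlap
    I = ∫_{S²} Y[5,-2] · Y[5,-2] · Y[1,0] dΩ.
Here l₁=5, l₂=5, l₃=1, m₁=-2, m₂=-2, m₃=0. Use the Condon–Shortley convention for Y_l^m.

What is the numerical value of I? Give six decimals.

Σmᵢ = -4 ≠ 0, so the φ-integral vanishes; I = 0

0.000000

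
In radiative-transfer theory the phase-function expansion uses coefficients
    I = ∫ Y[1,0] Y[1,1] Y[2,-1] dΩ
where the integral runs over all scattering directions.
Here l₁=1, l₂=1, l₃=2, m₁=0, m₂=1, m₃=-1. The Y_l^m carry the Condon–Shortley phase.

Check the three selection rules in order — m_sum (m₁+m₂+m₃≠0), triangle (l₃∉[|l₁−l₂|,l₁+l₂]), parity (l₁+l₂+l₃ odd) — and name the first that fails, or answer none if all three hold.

none

Σmᵢ = 0  ✓
l₃∈[|l₁−l₂|,l₁+l₂]=[0,2], have l₃=2  ✓
Σlᵢ = 4 ⇒ even  ✓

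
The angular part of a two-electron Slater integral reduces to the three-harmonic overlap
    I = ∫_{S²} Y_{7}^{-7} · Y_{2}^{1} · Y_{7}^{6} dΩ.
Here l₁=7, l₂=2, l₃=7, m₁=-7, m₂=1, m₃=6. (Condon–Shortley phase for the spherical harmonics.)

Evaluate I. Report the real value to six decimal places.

Rules hold: Σm=0, L=16 even, 5≤7≤9.
N = 15·5·15 = 1125
Δ = 2!·12!·2!/17! = 1/185640
Racah Σ t=0..2: t=0:+1/2419200 t=1:−1/518400 t=2:+1/2419200 = -1/907200
⇒ 3j(7 2 7; 0 0 0)² = 56/3315, sgn +1
Racah Σ t=2..2: t=2:+1/958003200 = 1/958003200
⇒ 3j(7 2 7; -7 1 6)² = 13/680, sgn -1
4πI² = N·(3j₀)²·(3jₘ)² = 105/289
I = -1·√(0.363322/4π) = -0.17003597

-0.170036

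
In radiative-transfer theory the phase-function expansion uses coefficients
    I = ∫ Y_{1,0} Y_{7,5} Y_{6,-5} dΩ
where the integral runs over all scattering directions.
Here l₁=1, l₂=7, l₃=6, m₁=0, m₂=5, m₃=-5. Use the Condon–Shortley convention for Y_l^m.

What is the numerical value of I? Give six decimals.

-0.171413

Rules hold: Σm=0, L=14 even, 6≤6≤8.
N = 3·15·13 = 585
Δ = 2!·0!·12!/15! = 1/1365
Racah Σ t=1..1: t=1:−1/518400 = -1/518400
⇒ 3j(1 7 6; 0 0 0)² = 7/195, sgn -1
Racah Σ t=1..1: t=1:−1/39916800 = -1/39916800
⇒ 3j(1 7 6; 0 5 -5)² = 8/455, sgn +1
4πI² = N·(3j₀)²·(3jₘ)² = 24/65
I = -1·√(0.369231/4π) = -0.17141310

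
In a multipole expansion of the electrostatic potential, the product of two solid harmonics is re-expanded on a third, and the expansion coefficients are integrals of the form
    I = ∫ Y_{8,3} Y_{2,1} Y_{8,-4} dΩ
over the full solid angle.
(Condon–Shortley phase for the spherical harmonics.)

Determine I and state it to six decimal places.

0.146979

Checks pass: Σm=0; 18 even; l₃=8∈[6,10].
(2·8+1)(2·2+1)(2·8+1) = 1445
Δ: 2! 14! 2! / 19! → 1/348840
sum: t=0:+1/116121600 t=1:−1/25401600 t=2:+1/116121600 = -1/45158400
3j²(8 2 8; 0 0 0) = Δ·Π!·Σ² = 24/1615  (sign -1)
sum: t=1:−1/174182400 t=2:+1/479001600 = -1/273715200
3j²(8 2 8; 3 1 -4) = Δ·Π!·Σ² = 49/3876  (sign -1)
combine: 4πI² = 1445·24/1615·49/3876 = 98/361
take √, sign +1: I = 0.14697873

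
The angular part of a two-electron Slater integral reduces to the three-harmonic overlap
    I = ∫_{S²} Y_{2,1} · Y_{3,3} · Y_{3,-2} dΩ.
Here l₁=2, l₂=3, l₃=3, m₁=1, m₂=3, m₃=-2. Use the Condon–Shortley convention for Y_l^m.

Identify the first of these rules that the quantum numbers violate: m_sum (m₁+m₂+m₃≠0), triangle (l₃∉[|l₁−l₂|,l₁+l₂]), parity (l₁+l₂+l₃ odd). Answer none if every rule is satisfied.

m_sum

Σmᵢ = 2  ✗
l₃∈[|l₁−l₂|,l₁+l₂]=[1,5], have l₃=3
Σlᵢ = 8 ⇒ even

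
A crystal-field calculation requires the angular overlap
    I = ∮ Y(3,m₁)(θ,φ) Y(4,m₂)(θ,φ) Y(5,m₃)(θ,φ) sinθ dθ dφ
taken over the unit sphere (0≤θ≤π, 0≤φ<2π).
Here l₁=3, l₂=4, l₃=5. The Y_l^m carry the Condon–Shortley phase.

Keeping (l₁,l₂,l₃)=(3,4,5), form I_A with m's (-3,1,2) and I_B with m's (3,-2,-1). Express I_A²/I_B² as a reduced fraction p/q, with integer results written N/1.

l's match ⇒ only the (l;m) 3-j factors differ between A and B.
A: triangle coeff Δ(3,4,5) = 1/180180; Σ_t [2,2]: t=2:+1/1728 = 1/1728; (3j)²=25/858 [(3 4 5; -3 1 2)], sign=-1
B: triangle coeff Δ(3,4,5) = 1/180180; Σ_t [0,0]: t=0:+1/2304 = 1/2304; (3j)²=75/4004 [(3 4 5; 3 -2 -1)], sign=+1
I_A²/I_B² = (25/858)/(75/4004) = 14/9

14/9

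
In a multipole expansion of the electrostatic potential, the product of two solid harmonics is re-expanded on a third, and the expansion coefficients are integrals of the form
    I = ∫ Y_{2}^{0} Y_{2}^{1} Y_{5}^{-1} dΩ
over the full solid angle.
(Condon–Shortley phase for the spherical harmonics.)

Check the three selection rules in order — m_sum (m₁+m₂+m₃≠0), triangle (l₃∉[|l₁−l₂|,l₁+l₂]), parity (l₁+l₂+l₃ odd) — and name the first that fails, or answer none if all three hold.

triangle

azimuthal sum: 0 + 1 − 1 = 0  ✓
0 ≤ 5 ≤ 4 (triangle on l)  ✗
L = 2 + 2 + 5 = 9 (odd)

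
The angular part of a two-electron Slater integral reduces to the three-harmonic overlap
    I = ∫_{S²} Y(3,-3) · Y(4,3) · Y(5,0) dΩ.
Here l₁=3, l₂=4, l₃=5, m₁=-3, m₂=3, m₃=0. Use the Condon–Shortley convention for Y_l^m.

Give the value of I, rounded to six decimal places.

-0.098140

Rules hold: Σm=0, L=12 even, 1≤5≤7.
N = 7·9·11 = 693
Δ = 2!·4!·6!/13! = 1/180180
Racah Σ t=0..2: t=0:+1/576 t=1:−1/144 t=2:+1/576 = -1/288
⇒ 3j(3 4 5; 0 0 0)² = 20/1001, sgn +1
Racah Σ t=2..2: t=2:+1/5760 = 1/5760
⇒ 3j(3 4 5; -3 3 0)² = 5/572, sgn -1
4πI² = N·(3j₀)²·(3jₘ)² = 225/1859
I = -1·√(0.121033/4π) = -0.09814013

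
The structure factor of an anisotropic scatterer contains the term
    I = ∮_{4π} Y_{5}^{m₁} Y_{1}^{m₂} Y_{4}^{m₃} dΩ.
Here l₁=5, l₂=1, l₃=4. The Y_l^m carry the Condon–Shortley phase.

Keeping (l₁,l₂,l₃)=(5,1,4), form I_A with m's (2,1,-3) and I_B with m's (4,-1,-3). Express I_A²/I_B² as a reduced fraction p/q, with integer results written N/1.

l's match ⇒ only the (l;m) 3-j factors differ between A and B.
A: triangle coeff Δ(5,1,4) = 1/495; Σ_t [2,2]: t=2:+1/10080 = 1/10080; (3j)²=1/165 [(5 1 4; 2 1 -3)], sign=-1
B: triangle coeff Δ(5,1,4) = 1/495; Σ_t [0,0]: t=0:+1/10080 = 1/10080; (3j)²=4/55 [(5 1 4; 4 -1 -3)], sign=-1
I_A²/I_B² = (1/165)/(4/55) = 1/12

1/12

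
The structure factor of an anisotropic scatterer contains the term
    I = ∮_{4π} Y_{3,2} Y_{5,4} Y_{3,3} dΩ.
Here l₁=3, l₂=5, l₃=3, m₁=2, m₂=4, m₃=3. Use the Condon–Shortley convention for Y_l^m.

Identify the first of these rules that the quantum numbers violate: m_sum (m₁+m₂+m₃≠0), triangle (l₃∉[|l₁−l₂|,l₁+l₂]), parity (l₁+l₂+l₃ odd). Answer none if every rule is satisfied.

m_sum

Σmᵢ = 9  ✗
l₃∈[|l₁−l₂|,l₁+l₂]=[2,8], have l₃=3
Σlᵢ = 11 ⇒ odd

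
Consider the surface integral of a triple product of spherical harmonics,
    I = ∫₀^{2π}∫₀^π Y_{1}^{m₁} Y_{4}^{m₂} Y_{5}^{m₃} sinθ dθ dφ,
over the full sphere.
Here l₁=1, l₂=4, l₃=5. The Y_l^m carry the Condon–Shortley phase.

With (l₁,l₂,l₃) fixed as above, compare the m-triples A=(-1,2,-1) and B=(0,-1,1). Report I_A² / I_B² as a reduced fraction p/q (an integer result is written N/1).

Shared (l₁,l₂,l₃)=(1,4,5): N and (l;000)² cancel in I_A²/I_B².
A: Δ = 0!·2!·8!/11! = 1/495; Racah Σ t=0..0: t=0:+1/2880 = 1/2880; ⇒ 3j(1 4 5; -1 2 -1)² = 2/165, sgn +1
B: Δ = 0!·2!·8!/11! = 1/495; Racah Σ t=0..0: t=0:+1/720 = 1/720; ⇒ 3j(1 4 5; 0 -1 1)² = 8/165, sgn +1
I_A²/I_B² = (2/165)/(8/165) = 1/4

1/4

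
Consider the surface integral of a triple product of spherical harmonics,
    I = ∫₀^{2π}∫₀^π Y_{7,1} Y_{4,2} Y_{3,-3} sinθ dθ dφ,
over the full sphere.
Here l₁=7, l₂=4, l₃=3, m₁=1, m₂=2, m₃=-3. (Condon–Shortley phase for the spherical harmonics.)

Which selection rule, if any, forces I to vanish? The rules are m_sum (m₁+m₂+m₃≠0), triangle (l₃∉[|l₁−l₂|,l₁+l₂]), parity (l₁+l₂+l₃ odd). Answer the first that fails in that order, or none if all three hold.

none

azimuthal sum: 1 + 2 − 3 = 0  ✓
3 ≤ 3 ≤ 11 (triangle on l)  ✓
L = 7 + 4 + 3 = 14 (even)  ✓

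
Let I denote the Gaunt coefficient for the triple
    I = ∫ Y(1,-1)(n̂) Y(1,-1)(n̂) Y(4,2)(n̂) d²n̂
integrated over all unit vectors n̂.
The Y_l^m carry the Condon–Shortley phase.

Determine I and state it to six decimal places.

l₃=4 ∉ [0,2] — triangle fails ⇒ I = 0

0.000000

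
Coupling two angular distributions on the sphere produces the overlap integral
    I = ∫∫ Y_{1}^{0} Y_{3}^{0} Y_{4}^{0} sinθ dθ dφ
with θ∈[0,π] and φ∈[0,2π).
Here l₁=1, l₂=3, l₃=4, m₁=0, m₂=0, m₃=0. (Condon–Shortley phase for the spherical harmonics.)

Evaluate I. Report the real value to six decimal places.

Checks pass: Σm=0; 8 even; l₃=4∈[2,4].
(2·1+1)(2·3+1)(2·4+1) = 189
Δ: 0! 2! 6! / 9! → 1/252
sum: t=0:+1/36 = 1/36
3j²(1 3 4; 0 0 0) = Δ·Π!·Σ² = 4/63  (sign +1)
(m-triple is (0,0,0) — same symbol as above.)
combine: 4πI² = 189·4/63·4/63 = 16/21
take √, sign +1: I = 0.24623252

0.246233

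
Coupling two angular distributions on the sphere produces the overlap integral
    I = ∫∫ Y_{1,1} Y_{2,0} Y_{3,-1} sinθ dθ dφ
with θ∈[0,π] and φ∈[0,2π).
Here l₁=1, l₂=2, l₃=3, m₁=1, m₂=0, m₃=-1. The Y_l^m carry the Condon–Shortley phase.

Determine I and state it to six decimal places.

Rules hold: Σm=0, L=6 even, 1≤3≤3.
N = 3·5·7 = 105
Δ = 0!·2!·4!/7! = 1/105
Racah Σ t=0..0: t=0:+1/4 = 1/4
⇒ 3j(1 2 3; 0 0 0)² = 3/35, sgn -1
Racah Σ t=0..0: t=0:+1/8 = 1/8
⇒ 3j(1 2 3; 1 0 -1)² = 2/35, sgn +1
4πI² = N·(3j₀)²·(3jₘ)² = 18/35
I = -1·√(0.514286/4π) = -0.20230066

-0.202301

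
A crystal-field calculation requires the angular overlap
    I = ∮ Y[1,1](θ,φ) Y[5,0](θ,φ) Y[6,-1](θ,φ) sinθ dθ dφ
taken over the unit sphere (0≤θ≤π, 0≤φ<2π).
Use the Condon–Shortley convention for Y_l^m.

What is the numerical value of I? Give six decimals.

-0.187239

m-sum 0 ✓  L=12 even ✓  4≤6≤6 ✓
Π(2lᵢ+1) = 3×11×13 = 429
triangle coeff Δ(1,5,6) = 1/858
Σ_t [0,0]: t=0:+1/14400 = 1/14400
(3j)²=6/143 [(1 5 6; 0 0 0)], sign=+1
Σ_t [0,0]: t=0:+1/28800 = 1/28800
(3j)²=7/286 [(1 5 6; 1 0 -1)], sign=-1
⇒ 4πI² = 63/143
I = (-1)√(63/143/(4π)) = -0.18723944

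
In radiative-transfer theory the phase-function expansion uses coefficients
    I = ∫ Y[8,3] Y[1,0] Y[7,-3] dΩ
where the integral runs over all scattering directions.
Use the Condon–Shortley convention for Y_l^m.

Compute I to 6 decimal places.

-0.226917

Checks pass: Σm=0; 16 even; l₃=7∈[7,9].
(2·8+1)(2·1+1)(2·7+1) = 765
Δ: 2! 14! 0! / 17! → 1/2040
sum: t=1:−1/25401600 = -1/25401600
3j²(8 1 7; 0 0 0) = Δ·Π!·Σ² = 8/255  (sign +1)
sum: t=1:−1/87091200 = -1/87091200
3j²(8 1 7; 3 0 -3) = Δ·Π!·Σ² = 11/408  (sign -1)
combine: 4πI² = 765·8/255·11/408 = 11/17
take √, sign -1: I = -0.22691696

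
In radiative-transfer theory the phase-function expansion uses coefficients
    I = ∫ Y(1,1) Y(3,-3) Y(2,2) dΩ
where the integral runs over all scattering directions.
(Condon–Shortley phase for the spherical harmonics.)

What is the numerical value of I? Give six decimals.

-0.319865

Rules hold: Σm=0, L=6 even, 2≤2≤4.
N = 3·7·5 = 105
Δ = 2!·0!·4!/7! = 1/105
Racah Σ t=1..1: t=1:−1/4 = -1/4
⇒ 3j(1 3 2; 0 0 0)² = 3/35, sgn -1
Racah Σ t=0..0: t=0:+1/48 = 1/48
⇒ 3j(1 3 2; 1 -3 2)² = 1/7, sgn +1
4πI² = N·(3j₀)²·(3jₘ)² = 9/7
I = -1·√(1.28571/4π) = -0.31986543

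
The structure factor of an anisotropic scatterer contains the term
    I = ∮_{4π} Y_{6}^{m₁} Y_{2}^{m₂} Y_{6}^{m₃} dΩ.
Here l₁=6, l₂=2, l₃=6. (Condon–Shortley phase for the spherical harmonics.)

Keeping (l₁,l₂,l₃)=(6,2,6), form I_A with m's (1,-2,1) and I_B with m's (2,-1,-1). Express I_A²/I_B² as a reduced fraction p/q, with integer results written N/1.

Shared (l₁,l₂,l₃)=(6,2,6): N and (l;000)² cancel in I_A²/I_B².
A: Δ = 2!·10!·2!/15! = 1/90090; Racah Σ t=0..0: t=0:+1/57600 = 1/57600; ⇒ 3j(6 2 6; 1 -2 1)² = 21/715, sgn -1
B: Δ = 2!·10!·2!/15! = 1/90090; Racah Σ t=0..1: t=0:+1/34560 t=1:−1/60480 = 1/80640; ⇒ 3j(6 2 6; 2 -1 -1)² = 6/1001, sgn -1
I_A²/I_B² = (21/715)/(6/1001) = 49/10

49/10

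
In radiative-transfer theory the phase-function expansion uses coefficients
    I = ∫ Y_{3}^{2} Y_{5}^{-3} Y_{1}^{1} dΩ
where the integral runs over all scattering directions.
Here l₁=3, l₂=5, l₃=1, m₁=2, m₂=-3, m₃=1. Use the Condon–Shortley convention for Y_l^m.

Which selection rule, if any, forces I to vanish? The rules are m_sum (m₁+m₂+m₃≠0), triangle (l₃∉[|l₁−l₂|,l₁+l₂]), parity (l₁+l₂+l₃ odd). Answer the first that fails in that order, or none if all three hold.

Σmᵢ = 0  ✓
l₃∈[|l₁−l₂|,l₁+l₂]=[2,8], have l₃=1  ✗
Σlᵢ = 9 ⇒ odd

triangle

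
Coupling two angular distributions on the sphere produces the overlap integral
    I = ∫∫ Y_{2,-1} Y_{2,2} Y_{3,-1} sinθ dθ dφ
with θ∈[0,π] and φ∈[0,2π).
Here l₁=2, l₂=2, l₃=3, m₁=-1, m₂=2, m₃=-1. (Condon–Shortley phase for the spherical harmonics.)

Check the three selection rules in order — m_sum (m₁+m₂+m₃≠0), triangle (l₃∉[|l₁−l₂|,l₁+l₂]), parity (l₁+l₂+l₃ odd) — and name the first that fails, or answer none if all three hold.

parity

azimuthal sum: -1 + 2 − 1 = 0  ✓
0 ≤ 3 ≤ 4 (triangle on l)  ✓
L = 2 + 2 + 3 = 7 (odd)  ✗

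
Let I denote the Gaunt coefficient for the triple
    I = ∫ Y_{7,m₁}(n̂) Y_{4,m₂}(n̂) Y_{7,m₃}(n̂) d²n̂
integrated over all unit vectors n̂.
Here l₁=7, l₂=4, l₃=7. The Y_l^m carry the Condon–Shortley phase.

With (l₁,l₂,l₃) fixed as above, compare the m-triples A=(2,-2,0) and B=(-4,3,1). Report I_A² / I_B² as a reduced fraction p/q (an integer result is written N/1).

l's match ⇒ only the (l;m) 3-j factors differ between A and B.
A: triangle coeff Δ(7,4,7) = 1/58198140; Σ_t [0,2]: t=0:+1/1382400 t=1:−1/622080 t=2:+1/2903040 = -47/87091200; (3j)²=2209/277134 [(7 4 7; 2 -2 0)], sign=+1
B: triangle coeff Δ(7,4,7) = 1/58198140; Σ_t [3,4]: t=3:−1/11612160 t=4:+1/4354560 = 1/6967296; (3j)²=625/50388 [(7 4 7; -4 3 1)], sign=+1
I_A²/I_B² = (2209/277134)/(625/50388) = 4418/6875

4418/6875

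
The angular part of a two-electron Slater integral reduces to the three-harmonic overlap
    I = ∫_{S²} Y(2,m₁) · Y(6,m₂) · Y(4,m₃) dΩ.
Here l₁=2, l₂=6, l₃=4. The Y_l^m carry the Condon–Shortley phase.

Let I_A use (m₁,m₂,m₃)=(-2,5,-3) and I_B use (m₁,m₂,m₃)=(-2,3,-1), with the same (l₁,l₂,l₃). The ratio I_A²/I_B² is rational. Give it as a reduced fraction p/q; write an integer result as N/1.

55/21

Shared (l₁,l₂,l₃)=(2,6,4): N and (l;000)² cancel in I_A²/I_B².
A: Δ = 4!·0!·8!/13! = 1/6435; Racah Σ t=4..4: t=4:+1/120960 = 1/120960; ⇒ 3j(2 6 4; -2 5 -3)² = 2/39, sgn -1
B: Δ = 4!·0!·8!/13! = 1/6435; Racah Σ t=4..4: t=4:+1/17280 = 1/17280; ⇒ 3j(2 6 4; -2 3 -1)² = 14/715, sgn -1
I_A²/I_B² = (2/39)/(14/715) = 55/21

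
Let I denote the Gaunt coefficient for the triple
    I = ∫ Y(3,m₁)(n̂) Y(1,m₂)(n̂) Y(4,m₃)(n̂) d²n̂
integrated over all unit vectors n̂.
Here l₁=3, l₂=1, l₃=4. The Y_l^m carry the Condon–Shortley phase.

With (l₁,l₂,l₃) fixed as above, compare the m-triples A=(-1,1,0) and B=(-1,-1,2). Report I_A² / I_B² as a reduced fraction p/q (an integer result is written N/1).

l's match ⇒ only the (l;m) 3-j factors differ between A and B.
A: triangle coeff Δ(3,1,4) = 1/252; Σ_t [0,0]: t=0:+1/96 = 1/96; (3j)²=1/42 [(3 1 4; -1 1 0)], sign=+1
B: triangle coeff Δ(3,1,4) = 1/252; Σ_t [0,0]: t=0:+1/96 = 1/96; (3j)²=5/84 [(3 1 4; -1 -1 2)], sign=+1
I_A²/I_B² = (1/42)/(5/84) = 2/5

2/5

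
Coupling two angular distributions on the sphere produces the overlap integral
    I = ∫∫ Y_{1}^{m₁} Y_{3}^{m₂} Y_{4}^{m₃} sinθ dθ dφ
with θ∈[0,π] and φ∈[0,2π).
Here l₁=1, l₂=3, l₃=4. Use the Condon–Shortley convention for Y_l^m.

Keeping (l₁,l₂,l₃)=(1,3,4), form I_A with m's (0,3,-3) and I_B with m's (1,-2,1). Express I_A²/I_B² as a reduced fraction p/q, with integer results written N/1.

Shared (l₁,l₂,l₃)=(1,3,4): N and (l;000)² cancel in I_A²/I_B².
A: Δ = 0!·2!·6!/9! = 1/252; Racah Σ t=0..0: t=0:+1/720 = 1/720; ⇒ 3j(1 3 4; 0 3 -3)² = 1/36, sgn -1
B: Δ = 0!·2!·6!/9! = 1/252; Racah Σ t=0..0: t=0:+1/240 = 1/240; ⇒ 3j(1 3 4; 1 -2 1)² = 1/84, sgn -1
I_A²/I_B² = (1/36)/(1/84) = 7/3

7/3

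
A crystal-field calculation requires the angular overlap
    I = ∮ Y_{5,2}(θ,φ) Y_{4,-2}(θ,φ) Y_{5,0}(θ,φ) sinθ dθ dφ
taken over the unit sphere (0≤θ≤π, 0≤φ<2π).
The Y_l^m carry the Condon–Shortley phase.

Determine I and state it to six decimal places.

Rules hold: Σm=0, L=14 even, 1≤5≤9.
N = 11·9·11 = 1089
Δ = 4!·6!·4!/15! = 1/3153150
Racah Σ t=0..4: t=0:+1/69120 t=1:−1/1728 t=2:+1/576 t=3:−1/1728 t=4:+1/69120 = 7/11520
⇒ 3j(5 4 5; 0 0 0)² = 2/143, sgn -1
Racah Σ t=0..2: t=0:+1/3456 t=1:−1/1728 t=2:+1/11520 = -7/34560
⇒ 3j(5 4 5; 2 -2 0)² = 7/858, sgn +1
4πI² = N·(3j₀)²·(3jₘ)² = 21/169
I = -1·√(0.12426/4π) = -0.09944006

-0.099440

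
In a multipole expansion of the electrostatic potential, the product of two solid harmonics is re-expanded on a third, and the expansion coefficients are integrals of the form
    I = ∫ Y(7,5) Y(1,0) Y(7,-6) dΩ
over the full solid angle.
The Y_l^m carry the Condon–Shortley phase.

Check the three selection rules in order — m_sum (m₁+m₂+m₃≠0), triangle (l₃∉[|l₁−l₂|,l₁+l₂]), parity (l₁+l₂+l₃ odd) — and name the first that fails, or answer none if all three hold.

m_sum

m₁+m₂+m₃ = 5 + 0 − 6 = -1  ✗
triangle: |7−1|=6 ≤ l₃=7 ≤ 7+1=8
parity: l₁+l₂+l₃ = 15 is odd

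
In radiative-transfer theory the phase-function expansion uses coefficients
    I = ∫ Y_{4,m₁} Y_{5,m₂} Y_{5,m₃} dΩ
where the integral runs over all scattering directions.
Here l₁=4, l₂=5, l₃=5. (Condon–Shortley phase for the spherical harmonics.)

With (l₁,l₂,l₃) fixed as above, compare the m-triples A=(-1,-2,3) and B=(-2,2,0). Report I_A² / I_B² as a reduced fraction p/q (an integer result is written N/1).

10/7

l's match ⇒ only the (l;m) 3-j factors differ between A and B.
A: triangle coeff Δ(4,5,5) = 1/3153150; Σ_t [1,3]: t=1:−1/6912 t=2:+1/2880 t=3:−1/17280 = 1/6912; (3j)²=5/429 [(4 5 5; -1 -2 3)], sign=+1
B: triangle coeff Δ(4,5,5) = 1/3153150; Σ_t [2,4]: t=2:+1/11520 t=3:−1/1728 t=4:+1/3456 = -7/34560; (3j)²=7/858 [(4 5 5; -2 2 0)], sign=+1
I_A²/I_B² = (5/429)/(7/858) = 10/7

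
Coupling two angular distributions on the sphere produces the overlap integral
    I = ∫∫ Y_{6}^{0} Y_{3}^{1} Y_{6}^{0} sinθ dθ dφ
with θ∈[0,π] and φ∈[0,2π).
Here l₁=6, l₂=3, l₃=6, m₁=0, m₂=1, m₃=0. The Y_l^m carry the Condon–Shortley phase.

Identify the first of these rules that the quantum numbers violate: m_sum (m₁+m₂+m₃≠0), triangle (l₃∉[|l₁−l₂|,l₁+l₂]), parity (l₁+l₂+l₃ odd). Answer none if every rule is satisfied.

azimuthal sum: 0 + 1 + 0 = 1  ✗
3 ≤ 6 ≤ 9 (triangle on l)
L = 6 + 3 + 6 = 15 (odd)

m_sum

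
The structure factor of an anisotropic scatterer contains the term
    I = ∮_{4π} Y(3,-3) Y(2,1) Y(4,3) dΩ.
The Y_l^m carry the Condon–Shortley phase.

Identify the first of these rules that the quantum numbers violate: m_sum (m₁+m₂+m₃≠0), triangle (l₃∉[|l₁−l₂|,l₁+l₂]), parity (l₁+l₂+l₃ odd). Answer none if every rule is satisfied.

m_sum

Σmᵢ = 1  ✗
l₃∈[|l₁−l₂|,l₁+l₂]=[1,5], have l₃=4
Σlᵢ = 9 ⇒ odd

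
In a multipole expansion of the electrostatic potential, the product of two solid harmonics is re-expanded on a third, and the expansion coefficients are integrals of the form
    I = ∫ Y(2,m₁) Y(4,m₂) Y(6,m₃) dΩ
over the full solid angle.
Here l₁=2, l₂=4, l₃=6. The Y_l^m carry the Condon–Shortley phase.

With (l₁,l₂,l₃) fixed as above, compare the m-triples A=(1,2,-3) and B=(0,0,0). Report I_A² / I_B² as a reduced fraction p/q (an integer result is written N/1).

Same 2,4,6: normalisation and zero-m 3j drop out of the ratio.
A: Δ: 0! 4! 8! / 13! → 1/6435; sum: t=0:+1/8640 = 1/8640; 3j²(2 4 6; 1 2 -3) = Δ·Π!·Σ² = 28/715  (sign -1)
B: Δ: 0! 4! 8! / 13! → 1/6435; sum: t=0:+1/2304 = 1/2304; 3j²(2 4 6; 0 0 0) = Δ·Π!·Σ² = 5/143  (sign +1)
I_A²/I_B² = (28/715)/(5/143) = 28/25

28/25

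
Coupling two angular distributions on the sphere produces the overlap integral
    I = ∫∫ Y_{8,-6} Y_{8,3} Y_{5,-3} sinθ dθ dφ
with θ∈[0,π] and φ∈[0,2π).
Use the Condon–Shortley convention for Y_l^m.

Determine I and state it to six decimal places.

0.000000

Σmᵢ = -6 ≠ 0, so the φ-integral vanishes; I = 0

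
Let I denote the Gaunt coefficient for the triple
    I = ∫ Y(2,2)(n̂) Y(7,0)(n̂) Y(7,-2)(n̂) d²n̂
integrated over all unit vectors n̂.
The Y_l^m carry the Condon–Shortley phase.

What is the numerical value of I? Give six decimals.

-0.192231

Checks pass: Σm=0; 16 even; l₃=7∈[5,9].
(2·2+1)(2·7+1)(2·7+1) = 1125
Δ: 2! 2! 12! / 17! → 1/185640
sum: t=0:+1/2419200 t=1:−1/518400 t=2:+1/2419200 = -1/907200
3j²(2 7 7; 0 0 0) = Δ·Π!·Σ² = 56/3315  (sign +1)
sum: t=0:+1/2419200 = 1/2419200
3j²(2 7 7; 2 0 -2) = Δ·Π!·Σ² = 27/1105  (sign -1)
combine: 4πI² = 1125·56/3315·27/1105 = 22680/48841
take √, sign -1: I = -0.19223140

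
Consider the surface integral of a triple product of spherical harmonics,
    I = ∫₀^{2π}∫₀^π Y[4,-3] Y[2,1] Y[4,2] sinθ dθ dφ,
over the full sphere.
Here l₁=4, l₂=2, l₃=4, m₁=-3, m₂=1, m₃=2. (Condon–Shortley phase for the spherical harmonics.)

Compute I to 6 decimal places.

m-sum 0 ✓  L=10 even ✓  2≤4≤6 ✓
Π(2lᵢ+1) = 9×5×9 = 405
triangle coeff Δ(4,2,4) = 1/13860
Σ_t [0,2]: t=0:+1/192 t=1:−1/36 t=2:+1/192 = -5/288
(3j)²=20/693 [(4 2 4; 0 0 0)], sign=-1
Σ_t [1,2]: t=1:−1/1440 t=2:+1/240 = 1/288
(3j)²=5/132 [(4 2 4; -3 1 2)], sign=+1
⇒ 4πI² = 375/847
I = (-1)√(375/847/(4π)) = -0.18770204

-0.187702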